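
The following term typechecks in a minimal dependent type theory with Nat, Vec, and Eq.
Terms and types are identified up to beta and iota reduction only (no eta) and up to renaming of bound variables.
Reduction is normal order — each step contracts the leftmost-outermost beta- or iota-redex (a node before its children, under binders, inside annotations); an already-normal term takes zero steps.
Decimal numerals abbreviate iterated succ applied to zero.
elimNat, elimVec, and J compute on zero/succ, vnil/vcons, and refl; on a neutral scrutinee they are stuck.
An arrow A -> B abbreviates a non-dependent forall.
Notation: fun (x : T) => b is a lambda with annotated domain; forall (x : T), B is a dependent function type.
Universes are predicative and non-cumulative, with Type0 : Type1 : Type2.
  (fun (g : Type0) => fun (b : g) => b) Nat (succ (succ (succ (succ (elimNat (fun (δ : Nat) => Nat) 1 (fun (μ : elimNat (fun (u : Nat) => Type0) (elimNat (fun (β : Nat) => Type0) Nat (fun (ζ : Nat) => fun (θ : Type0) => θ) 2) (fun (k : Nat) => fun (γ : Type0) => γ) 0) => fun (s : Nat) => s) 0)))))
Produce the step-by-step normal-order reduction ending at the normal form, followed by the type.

reduction (normal order):
  (fun (g : Type0) => fun (b : g) => b) Nat (succ (succ (succ (succ (elimNat (fun (δ : Nat) => Nat) 1 (fun (μ : elimNat (fun (u : Nat) => Type0) (elimNat (fun (β : Nat) => Type0) Nat (fun (ζ : Nat) => fun (θ : Type0) => θ) 2) (fun (k : Nat) => fun (γ : Type0) => γ) 0) => fun (s : Nat) => s) 0)))))
  ~> (fun (g : Nat) => g) (succ (succ (succ (succ (elimNat (fun (b : Nat) => Nat) 1 (fun (δ : elimNat (fun (μ : Nat) => Type0) (elimNat (fun (u : Nat) => Type0) Nat (fun (β : Nat) => fun (ζ : Type0) => ζ) 2) (fun (θ : Nat) => fun (k : Type0) => k) 0) => fun (γ : Nat) => γ) 0)))))
  ~> succ (succ (succ (succ (elimNat (fun (g : Nat) => Nat) 1 (fun (b : elimNat (fun (δ : Nat) => Type0) (elimNat (fun (μ : Nat) => Type0) Nat (fun (u : Nat) => fun (β : Type0) => β) 2) (fun (ζ : Nat) => fun (θ : Type0) => θ) 0) => fun (k : Nat) => k) 0))))
  ~> 5
type:
  Nat


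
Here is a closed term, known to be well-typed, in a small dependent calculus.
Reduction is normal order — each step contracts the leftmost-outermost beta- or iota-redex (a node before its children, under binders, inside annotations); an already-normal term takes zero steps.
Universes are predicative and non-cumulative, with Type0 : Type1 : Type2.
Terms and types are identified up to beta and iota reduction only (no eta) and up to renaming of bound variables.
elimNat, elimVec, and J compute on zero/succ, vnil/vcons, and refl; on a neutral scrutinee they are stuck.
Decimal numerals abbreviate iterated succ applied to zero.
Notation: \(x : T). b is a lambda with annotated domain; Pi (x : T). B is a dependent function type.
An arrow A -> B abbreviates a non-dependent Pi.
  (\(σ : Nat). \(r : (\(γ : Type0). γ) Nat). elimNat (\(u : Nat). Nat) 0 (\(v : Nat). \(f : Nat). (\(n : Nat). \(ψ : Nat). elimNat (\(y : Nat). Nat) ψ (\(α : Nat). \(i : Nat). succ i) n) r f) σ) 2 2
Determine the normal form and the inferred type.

reduced normal form:
  4
type:
  Nat
observation: 27 normal-order steps separate the term from its normal form.


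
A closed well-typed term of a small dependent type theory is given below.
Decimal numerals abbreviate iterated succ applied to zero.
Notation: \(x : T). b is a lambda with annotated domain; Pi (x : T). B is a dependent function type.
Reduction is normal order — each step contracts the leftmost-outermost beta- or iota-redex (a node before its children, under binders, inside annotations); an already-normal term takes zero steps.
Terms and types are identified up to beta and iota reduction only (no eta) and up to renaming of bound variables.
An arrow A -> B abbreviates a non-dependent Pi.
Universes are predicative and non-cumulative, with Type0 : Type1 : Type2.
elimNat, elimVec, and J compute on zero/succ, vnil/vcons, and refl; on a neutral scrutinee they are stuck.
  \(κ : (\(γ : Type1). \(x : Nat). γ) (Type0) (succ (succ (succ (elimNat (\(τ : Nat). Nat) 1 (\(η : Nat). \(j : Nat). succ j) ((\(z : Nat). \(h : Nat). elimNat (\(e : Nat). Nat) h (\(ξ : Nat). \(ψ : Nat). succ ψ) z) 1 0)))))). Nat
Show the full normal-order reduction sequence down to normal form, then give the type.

normal-order reduction sequence:
  \(κ : (\(γ : Type1). \(x : Nat). γ) (Type0) (succ (succ (succ (elimNat (\(τ : Nat). Nat) 1 (\(η : Nat). \(j : Nat). succ j) ((\(z : Nat). \(h : Nat). elimNat (\(e : Nat). Nat) h (\(ξ : Nat). \(ψ : Nat). succ ψ) z) 1 0)))))). Nat
  ~> \(κ : (\(γ : Nat). Type0) (succ (succ (succ (elimNat (\(x : Nat). Nat) 1 (\(τ : Nat). \(η : Nat). succ η) ((\(j : Nat). \(z : Nat). elimNat (\(h : Nat). Nat) z (\(e : Nat). \(ξ : Nat). succ ξ) j) 1 0)))))). Nat
  ~> \(κ : Type0). Nat
inferred type:
  Type0 -> Type0


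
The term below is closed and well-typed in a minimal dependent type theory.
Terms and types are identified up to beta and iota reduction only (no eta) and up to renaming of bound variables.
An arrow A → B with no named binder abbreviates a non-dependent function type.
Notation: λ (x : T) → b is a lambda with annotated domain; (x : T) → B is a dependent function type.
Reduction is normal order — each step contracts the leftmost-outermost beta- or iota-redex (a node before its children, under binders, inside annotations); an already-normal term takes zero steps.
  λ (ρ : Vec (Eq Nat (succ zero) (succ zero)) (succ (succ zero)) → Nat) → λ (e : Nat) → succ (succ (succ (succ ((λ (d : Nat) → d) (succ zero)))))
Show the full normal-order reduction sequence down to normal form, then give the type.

normal-order reduction sequence:
  λ (ρ : Vec (Eq Nat (succ zero) (succ zero)) (succ (succ zero)) → Nat) → λ (e : Nat) → succ (succ (succ (succ ((λ (d : Nat) → d) (succ zero)))))
  ~> λ (ρ : Vec (Eq Nat (succ zero) (succ zero)) (succ (succ zero)) → Nat) → λ (e : Nat) → succ (succ (succ (succ (succ zero))))
the term's type:
  (Vec (Eq Nat (succ zero) (succ zero)) (succ (succ zero)) → Nat) → Nat → Nat


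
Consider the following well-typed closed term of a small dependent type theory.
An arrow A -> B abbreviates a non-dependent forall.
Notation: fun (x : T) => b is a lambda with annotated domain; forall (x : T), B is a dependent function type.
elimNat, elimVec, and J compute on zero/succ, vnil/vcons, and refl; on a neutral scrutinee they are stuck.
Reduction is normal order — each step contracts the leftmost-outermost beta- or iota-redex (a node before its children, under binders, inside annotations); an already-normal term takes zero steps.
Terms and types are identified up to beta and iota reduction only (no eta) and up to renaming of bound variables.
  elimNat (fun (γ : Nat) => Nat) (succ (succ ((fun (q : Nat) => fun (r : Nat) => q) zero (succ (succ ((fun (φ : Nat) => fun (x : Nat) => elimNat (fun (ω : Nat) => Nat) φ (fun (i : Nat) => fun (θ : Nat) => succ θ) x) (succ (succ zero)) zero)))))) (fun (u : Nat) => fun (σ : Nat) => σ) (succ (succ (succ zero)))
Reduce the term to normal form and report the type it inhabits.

normal form:
  succ (succ zero)
type:
  Nat
observation: the first redex contracted is an elimNat iota-redex; the normal form is reached in 12 normal-order steps.


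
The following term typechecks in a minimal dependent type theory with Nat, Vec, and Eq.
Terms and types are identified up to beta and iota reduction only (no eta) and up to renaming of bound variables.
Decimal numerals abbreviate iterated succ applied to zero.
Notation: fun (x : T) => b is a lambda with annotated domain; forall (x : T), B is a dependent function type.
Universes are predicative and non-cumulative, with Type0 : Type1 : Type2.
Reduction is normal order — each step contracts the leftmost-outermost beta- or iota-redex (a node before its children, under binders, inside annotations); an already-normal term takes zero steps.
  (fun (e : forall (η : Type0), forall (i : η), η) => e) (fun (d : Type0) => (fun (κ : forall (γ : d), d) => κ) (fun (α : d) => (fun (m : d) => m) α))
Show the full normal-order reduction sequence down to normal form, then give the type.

normal-order reduction:
  (fun (e : forall (η : Type0), forall (i : η), η) => e) (fun (d : Type0) => (fun (κ : forall (γ : d), d) => κ) (fun (α : d) => (fun (m : d) => m) α))
  ~> fun (e : Type0) => (fun (η : forall (i : e), e) => η) (fun (d : e) => (fun (κ : e) => κ) d)
  ~> fun (e : Type0) => fun (η : e) => (fun (i : e) => i) η
  ~> fun (e : Type0) => fun (η : e) => η
inferred type:
  forall (e : Type0), forall (η : e), e


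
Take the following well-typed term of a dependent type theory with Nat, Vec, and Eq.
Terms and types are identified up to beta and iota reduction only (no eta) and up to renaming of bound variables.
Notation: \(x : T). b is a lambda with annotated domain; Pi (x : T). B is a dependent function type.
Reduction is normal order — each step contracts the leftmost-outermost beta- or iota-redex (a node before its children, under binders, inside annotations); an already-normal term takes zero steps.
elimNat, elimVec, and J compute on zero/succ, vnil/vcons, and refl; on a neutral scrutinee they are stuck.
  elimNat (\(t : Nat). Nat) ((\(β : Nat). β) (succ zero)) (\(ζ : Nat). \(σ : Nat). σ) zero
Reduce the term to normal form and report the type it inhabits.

resulting normal form:
  succ zero
inferred type:
  Nat
observation: reduction starts at an elimNat iota-redex, and 2 normal-order steps reach the normal form.


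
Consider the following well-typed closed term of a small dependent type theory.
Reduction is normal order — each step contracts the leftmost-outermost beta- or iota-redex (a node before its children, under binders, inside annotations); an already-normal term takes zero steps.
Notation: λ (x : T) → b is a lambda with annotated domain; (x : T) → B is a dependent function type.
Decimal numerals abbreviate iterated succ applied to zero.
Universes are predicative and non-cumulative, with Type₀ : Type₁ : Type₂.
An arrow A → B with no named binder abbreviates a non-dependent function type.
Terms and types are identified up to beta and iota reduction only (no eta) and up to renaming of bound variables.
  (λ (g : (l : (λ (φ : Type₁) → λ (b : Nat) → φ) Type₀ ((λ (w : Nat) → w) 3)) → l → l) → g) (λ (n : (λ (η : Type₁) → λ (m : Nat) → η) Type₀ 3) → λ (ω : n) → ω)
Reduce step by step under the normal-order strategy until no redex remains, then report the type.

normal-order reduction sequence:
  (λ (g : (l : (λ (φ : Type₁) → λ (b : Nat) → φ) Type₀ ((λ (w : Nat) → w) 3)) → l → l) → g) (λ (n : (λ (η : Type₁) → λ (m : Nat) → η) Type₀ 3) → λ (ω : n) → ω)
  ~> λ (g : (λ (l : Type₁) → λ (φ : Nat) → l) Type₀ 3) → λ (b : g) → b
  ~> λ (g : (λ (l : Nat) → Type₀) 3) → λ (φ : g) → φ
  ~> λ (g : Type₀) → λ (l : g) → l
type:
  (g : Type₀) → g → g


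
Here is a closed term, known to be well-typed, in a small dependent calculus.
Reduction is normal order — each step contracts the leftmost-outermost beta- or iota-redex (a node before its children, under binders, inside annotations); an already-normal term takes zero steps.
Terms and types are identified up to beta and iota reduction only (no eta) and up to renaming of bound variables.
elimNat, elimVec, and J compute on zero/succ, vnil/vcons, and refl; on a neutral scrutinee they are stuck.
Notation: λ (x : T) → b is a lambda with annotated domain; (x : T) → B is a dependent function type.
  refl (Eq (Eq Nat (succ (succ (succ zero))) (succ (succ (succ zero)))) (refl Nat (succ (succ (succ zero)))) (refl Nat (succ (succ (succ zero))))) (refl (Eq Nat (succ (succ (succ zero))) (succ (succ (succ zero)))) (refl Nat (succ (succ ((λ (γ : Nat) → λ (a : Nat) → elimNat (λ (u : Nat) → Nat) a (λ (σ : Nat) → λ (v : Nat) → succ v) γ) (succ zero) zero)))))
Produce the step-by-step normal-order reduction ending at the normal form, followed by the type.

normal-order reduction sequence:
  refl (Eq (Eq Nat (succ (succ (succ zero))) (succ (succ (succ zero)))) (refl Nat (succ (succ (succ zero)))) (refl Nat (succ (succ (succ zero))))) (refl (Eq Nat (succ (succ (succ zero))) (succ (succ (succ zero)))) (refl Nat (succ (succ ((λ (γ : Nat) → λ (a : Nat) → elimNat (λ (u : Nat) → Nat) a (λ (σ : Nat) → λ (v : Nat) → succ v) γ) (succ zero) zero)))))
  ~> refl (Eq (Eq Nat (succ (succ (succ zero))) (succ (succ (succ zero)))) (refl Nat (succ (succ (succ zero)))) (refl Nat (succ (succ (succ zero))))) (refl (Eq Nat (succ (succ (succ zero))) (succ (succ (succ zero)))) (refl Nat (succ (succ ((λ (γ : Nat) → elimNat (λ (a : Nat) → Nat) γ (λ (u : Nat) → λ (σ : Nat) → succ σ) (succ zero)) zero)))))
  ~> refl (Eq (Eq Nat (succ (succ (succ zero))) (succ (succ (succ zero)))) (refl Nat (succ (succ (succ zero)))) (refl Nat (succ (succ (succ zero))))) (refl (Eq Nat (succ (succ (succ zero))) (succ (succ (succ zero)))) (refl Nat (succ (succ (elimNat (λ (γ : Nat) → Nat) zero (λ (a : Nat) → λ (u : Nat) → succ u) (succ zero))))))
  ~> refl (Eq (Eq Nat (succ (succ (succ zero))) (succ (succ (succ zero)))) (refl Nat (succ (succ (succ zero)))) (refl Nat (succ (succ (succ zero))))) (refl (Eq Nat (succ (succ (succ zero))) (succ (succ (succ zero)))) (refl Nat (succ (succ ((λ (γ : Nat) → λ (a : Nat) → succ a) zero (elimNat (λ (u : Nat) → Nat) zero (λ (σ : Nat) → λ (v : Nat) → succ v) zero))))))
  ~> refl (Eq (Eq Nat (succ (succ (succ zero))) (succ (succ (succ zero)))) (refl Nat (succ (succ (succ zero)))) (refl Nat (succ (succ (succ zero))))) (refl (Eq Nat (succ (succ (succ zero))) (succ (succ (succ zero)))) (refl Nat (succ (succ ((λ (γ : Nat) → succ γ) (elimNat (λ (a : Nat) → Nat) zero (λ (u : Nat) → λ (σ : Nat) → succ σ) zero))))))
  ~> refl (Eq (Eq Nat (succ (succ (succ zero))) (succ (succ (succ zero)))) (refl Nat (succ (succ (succ zero)))) (refl Nat (succ (succ (succ zero))))) (refl (Eq Nat (succ (succ (succ zero))) (succ (succ (succ zero)))) (refl Nat (succ (succ (succ (elimNat (λ (γ : Nat) → Nat) zero (λ (a : Nat) → λ (u : Nat) → succ u) zero))))))
  ~> refl (Eq (Eq Nat (succ (succ (succ zero))) (succ (succ (succ zero)))) (refl Nat (succ (succ (succ zero)))) (refl Nat (succ (succ (succ zero))))) (refl (Eq Nat (succ (succ (succ zero))) (succ (succ (succ zero)))) (refl Nat (succ (succ (succ zero)))))
the term's type:
  Eq (Eq (Eq Nat (succ (succ (succ zero))) (succ (succ (succ zero)))) (refl Nat (succ (succ (succ zero)))) (refl Nat (succ (succ (succ zero))))) (refl (Eq Nat (succ (succ (succ zero))) (succ (succ (succ zero)))) (refl Nat (succ (succ (succ zero))))) (refl (Eq Nat (succ (succ (succ zero))) (succ (succ (succ zero)))) (refl Nat (succ (succ (succ zero)))))


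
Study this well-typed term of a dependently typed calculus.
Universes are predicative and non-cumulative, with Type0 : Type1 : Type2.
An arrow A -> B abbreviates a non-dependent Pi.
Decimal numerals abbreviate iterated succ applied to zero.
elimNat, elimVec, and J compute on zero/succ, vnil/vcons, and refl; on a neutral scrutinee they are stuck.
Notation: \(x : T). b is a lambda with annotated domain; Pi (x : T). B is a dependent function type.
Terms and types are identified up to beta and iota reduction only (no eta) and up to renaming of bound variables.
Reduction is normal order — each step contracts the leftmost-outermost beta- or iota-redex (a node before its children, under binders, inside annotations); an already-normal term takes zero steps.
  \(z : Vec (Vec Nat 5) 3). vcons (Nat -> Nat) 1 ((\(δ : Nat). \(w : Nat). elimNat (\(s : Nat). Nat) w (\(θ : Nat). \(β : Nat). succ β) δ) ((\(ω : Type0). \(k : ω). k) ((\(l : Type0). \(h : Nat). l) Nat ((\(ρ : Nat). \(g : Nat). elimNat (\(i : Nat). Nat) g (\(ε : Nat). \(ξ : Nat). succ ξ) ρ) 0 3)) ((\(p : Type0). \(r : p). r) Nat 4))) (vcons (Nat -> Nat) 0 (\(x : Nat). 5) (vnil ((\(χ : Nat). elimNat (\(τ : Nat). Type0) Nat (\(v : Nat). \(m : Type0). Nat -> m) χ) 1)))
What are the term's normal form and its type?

normal form:
  \(z : Vec (Vec Nat 5) 3). vcons (Nat -> Nat) 1 (\(δ : Nat). succ (succ (succ (succ δ)))) (vcons (Nat -> Nat) 0 (\(w : Nat). 5) (vnil (Nat -> Nat)))
inferred type:
  Vec (Vec Nat 5) 3 -> Vec (Nat -> Nat) 2


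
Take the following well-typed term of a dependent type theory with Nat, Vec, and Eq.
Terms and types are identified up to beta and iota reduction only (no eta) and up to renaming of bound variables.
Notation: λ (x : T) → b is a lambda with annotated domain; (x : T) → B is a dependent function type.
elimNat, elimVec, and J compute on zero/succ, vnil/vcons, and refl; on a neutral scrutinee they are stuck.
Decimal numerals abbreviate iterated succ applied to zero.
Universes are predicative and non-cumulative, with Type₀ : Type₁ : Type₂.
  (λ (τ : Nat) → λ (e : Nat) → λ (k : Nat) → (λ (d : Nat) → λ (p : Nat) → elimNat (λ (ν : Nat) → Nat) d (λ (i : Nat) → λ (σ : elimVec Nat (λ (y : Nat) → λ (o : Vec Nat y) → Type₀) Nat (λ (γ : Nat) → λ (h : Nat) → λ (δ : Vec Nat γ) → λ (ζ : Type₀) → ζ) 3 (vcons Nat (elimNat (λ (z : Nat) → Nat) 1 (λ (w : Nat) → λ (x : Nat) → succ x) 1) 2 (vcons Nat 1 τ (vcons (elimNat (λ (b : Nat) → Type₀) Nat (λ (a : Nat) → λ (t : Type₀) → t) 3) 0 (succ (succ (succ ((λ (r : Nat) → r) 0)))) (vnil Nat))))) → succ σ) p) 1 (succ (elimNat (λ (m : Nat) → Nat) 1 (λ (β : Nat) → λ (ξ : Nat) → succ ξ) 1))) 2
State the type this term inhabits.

inferred type:
  (τ : Nat) → (e : Nat) → Nat


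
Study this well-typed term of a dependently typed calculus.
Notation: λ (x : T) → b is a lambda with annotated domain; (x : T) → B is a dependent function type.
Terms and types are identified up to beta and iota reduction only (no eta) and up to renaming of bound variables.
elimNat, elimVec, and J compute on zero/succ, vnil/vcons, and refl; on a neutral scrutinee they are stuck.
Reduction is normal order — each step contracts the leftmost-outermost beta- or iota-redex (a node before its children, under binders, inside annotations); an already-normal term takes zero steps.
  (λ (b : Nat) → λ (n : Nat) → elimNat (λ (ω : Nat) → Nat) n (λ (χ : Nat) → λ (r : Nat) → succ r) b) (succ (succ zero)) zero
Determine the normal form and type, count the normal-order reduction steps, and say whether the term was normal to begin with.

reduced normal form:
  succ (succ zero)
inferred type:
  Nat
normal-order step count: 9
term was already normal: no
first redex: a beta-redex


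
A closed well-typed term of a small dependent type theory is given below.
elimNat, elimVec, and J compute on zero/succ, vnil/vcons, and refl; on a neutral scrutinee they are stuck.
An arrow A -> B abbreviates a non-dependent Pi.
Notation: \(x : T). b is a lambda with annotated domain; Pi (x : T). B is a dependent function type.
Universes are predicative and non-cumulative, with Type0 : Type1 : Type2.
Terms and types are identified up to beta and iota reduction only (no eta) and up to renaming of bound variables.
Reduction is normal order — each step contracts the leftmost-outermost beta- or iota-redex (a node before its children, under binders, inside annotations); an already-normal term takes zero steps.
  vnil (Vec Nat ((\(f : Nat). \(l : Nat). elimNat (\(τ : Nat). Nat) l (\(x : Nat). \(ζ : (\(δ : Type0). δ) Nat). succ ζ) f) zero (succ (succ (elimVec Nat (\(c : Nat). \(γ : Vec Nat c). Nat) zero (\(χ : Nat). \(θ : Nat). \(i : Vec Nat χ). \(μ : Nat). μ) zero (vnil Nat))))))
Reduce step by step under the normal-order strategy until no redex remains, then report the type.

reduction (normal order):
  vnil (Vec Nat ((\(f : Nat). \(l : Nat). elimNat (\(τ : Nat). Nat) l (\(x : Nat). \(ζ : (\(δ : Type0). δ) Nat). succ ζ) f) zero (succ (succ (elimVec Nat (\(c : Nat). \(γ : Vec Nat c). Nat) zero (\(χ : Nat). \(θ : Nat). \(i : Vec Nat χ). \(μ : Nat). μ) zero (vnil Nat))))))
  ~> vnil (Vec Nat ((\(f : Nat). elimNat (\(l : Nat). Nat) f (\(τ : Nat). \(x : (\(ζ : Type0). ζ) Nat). succ x) zero) (succ (succ (elimVec Nat (\(δ : Nat). \(c : Vec Nat δ). Nat) zero (\(γ : Nat). \(χ : Nat). \(θ : Vec Nat γ). \(i : Nat). i) zero (vnil Nat))))))
  ~> vnil (Vec Nat (elimNat (\(f : Nat). Nat) (succ (succ (elimVec Nat (\(l : Nat). \(τ : Vec Nat l). Nat) zero (\(x : Nat). \(ζ : Nat). \(δ : Vec Nat x). \(c : Nat). c) zero (vnil Nat)))) (\(γ : Nat). \(χ : (\(θ : Type0). θ) Nat). succ χ) zero))
  ~> vnil (Vec Nat (succ (succ (elimVec Nat (\(f : Nat). \(l : Vec Nat f). Nat) zero (\(τ : Nat). \(x : Nat). \(ζ : Vec Nat τ). \(δ : Nat). δ) zero (vnil Nat)))))
  ~> vnil (Vec Nat (succ (succ zero)))
type:
  Vec (Vec Nat (succ (succ zero))) zero


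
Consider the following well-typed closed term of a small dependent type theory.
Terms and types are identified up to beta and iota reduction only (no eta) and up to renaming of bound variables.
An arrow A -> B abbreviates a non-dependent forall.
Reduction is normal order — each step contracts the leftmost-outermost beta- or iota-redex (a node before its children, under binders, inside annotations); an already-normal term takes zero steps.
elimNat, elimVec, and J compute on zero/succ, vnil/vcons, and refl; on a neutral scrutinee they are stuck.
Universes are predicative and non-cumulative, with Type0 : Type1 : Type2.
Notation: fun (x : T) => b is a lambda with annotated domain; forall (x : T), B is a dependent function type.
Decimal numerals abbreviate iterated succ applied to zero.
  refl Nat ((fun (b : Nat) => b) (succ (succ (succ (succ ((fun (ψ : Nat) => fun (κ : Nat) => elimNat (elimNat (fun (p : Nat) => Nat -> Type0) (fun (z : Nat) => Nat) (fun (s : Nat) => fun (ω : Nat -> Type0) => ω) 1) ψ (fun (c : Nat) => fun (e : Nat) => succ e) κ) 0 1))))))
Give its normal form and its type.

normal form:
  refl Nat 5
inferred type:
  Eq Nat 5 5


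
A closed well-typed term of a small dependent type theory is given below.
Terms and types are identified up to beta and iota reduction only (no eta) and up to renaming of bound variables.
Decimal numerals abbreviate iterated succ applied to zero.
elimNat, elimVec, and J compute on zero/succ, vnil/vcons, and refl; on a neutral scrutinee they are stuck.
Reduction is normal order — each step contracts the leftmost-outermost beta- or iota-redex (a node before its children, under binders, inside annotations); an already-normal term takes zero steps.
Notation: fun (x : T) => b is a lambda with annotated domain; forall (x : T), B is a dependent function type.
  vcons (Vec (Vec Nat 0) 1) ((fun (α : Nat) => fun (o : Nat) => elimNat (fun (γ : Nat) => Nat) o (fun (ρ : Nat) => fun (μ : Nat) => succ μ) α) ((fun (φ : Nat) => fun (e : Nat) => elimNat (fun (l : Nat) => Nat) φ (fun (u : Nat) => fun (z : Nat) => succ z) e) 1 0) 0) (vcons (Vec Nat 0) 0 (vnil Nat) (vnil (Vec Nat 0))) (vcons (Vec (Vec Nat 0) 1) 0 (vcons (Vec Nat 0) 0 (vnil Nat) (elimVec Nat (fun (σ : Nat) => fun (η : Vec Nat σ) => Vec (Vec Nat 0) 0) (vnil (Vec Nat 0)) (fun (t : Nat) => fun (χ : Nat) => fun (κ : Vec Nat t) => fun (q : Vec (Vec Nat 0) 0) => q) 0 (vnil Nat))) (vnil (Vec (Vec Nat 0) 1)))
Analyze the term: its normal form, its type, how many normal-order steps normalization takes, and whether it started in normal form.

reduced normal form:
  vcons (Vec (Vec Nat 0) 1) 1 (vcons (Vec Nat 0) 0 (vnil Nat) (vnil (Vec Nat 0))) (vcons (Vec (Vec Nat 0) 1) 0 (vcons (Vec Nat 0) 0 (vnil Nat) (vnil (Vec Nat 0))) (vnil (Vec (Vec Nat 0) 1)))
the term's type:
  Vec (Vec (Vec Nat 0) 1) 2
reduction steps (normal order): 10
term was already normal: no
first redex: a beta-redex


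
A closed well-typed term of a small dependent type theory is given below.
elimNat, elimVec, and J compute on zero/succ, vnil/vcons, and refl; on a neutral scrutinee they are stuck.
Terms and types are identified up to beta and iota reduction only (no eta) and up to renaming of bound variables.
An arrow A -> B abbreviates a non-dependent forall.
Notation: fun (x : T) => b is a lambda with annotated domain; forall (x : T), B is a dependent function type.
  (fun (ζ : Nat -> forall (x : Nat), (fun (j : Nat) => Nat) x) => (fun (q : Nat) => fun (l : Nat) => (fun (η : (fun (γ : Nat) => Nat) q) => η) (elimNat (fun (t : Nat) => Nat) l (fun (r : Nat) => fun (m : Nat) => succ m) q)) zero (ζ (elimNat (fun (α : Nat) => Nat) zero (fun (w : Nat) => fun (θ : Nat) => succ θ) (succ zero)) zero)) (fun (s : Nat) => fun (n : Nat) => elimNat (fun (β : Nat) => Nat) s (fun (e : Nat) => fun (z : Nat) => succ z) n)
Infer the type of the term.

the term's type:
  Nat


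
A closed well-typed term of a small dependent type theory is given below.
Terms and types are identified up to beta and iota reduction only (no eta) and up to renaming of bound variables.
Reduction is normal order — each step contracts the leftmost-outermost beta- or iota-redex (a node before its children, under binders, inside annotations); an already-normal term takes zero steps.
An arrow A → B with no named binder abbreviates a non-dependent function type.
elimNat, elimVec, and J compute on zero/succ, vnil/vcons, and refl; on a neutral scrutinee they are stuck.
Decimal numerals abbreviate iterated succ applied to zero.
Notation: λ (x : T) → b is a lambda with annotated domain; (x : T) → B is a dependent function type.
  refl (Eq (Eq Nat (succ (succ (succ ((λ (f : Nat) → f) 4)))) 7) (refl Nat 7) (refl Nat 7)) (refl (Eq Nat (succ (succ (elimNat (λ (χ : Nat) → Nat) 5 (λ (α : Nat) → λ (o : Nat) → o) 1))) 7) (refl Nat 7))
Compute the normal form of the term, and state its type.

reduced normal form:
  refl (Eq (Eq Nat 7 7) (refl Nat 7) (refl Nat 7)) (refl (Eq Nat 7 7) (refl Nat 7))
inferred type:
  Eq (Eq (Eq Nat 7 7) (refl Nat 7) (refl Nat 7)) (refl (Eq Nat 7 7) (refl Nat 7)) (refl (Eq Nat 7 7) (refl Nat 7))


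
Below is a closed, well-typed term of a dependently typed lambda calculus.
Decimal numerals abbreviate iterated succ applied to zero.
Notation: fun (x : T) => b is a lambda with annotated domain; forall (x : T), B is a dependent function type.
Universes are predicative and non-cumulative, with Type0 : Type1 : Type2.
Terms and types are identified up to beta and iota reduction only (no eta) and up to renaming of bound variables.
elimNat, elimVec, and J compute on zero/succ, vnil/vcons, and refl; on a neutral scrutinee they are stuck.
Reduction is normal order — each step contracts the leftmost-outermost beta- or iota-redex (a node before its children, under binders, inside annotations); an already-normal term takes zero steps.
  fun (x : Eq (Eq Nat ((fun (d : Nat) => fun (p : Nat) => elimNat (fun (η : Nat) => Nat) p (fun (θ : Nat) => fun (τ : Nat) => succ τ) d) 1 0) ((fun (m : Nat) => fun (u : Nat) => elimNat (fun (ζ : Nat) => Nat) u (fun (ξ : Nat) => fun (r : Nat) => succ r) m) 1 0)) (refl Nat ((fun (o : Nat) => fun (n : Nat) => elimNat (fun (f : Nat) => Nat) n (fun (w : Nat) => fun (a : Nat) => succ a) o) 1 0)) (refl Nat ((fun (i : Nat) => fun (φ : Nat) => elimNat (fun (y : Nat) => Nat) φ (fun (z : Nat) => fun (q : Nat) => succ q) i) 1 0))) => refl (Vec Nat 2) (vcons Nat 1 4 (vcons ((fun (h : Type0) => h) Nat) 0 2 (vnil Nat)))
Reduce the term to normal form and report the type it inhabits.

reduced normal form:
  fun (x : Eq (Eq Nat 1 1) (refl Nat 1) (refl Nat 1)) => refl (Vec Nat 2) (vcons Nat 1 4 (vcons Nat 0 2 (vnil Nat)))
the term's type:
  forall (x : Eq (Eq Nat 1 1) (refl Nat 1) (refl Nat 1)), Eq (Vec Nat 2) (vcons Nat 1 4 (vcons Nat 0 2 (vnil Nat))) (vcons Nat 1 4 (vcons Nat 0 2 (vnil Nat)))
observation: reduction starts at a beta-redex, and 25 normal-order steps reach the normal form.


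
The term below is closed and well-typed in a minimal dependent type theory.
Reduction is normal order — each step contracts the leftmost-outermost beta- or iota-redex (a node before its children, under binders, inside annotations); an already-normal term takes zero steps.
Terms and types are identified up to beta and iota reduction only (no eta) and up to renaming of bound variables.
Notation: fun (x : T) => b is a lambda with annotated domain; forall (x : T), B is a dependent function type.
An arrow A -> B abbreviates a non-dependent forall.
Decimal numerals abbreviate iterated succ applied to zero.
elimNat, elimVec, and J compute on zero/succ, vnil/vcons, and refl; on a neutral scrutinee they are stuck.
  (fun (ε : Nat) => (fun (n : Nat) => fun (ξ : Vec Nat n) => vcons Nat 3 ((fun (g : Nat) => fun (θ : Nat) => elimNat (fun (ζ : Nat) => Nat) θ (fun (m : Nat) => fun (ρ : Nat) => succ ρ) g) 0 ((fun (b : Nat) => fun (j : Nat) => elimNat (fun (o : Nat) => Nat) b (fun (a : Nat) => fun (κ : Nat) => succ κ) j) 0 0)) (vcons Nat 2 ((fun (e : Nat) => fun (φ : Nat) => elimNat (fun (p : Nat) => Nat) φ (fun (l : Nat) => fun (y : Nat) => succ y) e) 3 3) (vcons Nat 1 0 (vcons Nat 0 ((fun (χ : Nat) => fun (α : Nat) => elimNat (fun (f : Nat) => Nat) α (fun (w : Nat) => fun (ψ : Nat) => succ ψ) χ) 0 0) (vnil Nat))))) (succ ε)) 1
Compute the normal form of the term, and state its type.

reduced normal form:
  fun (ε : Vec Nat 2) => vcons Nat 3 0 (vcons Nat 2 6 (vcons Nat 1 0 (vcons Nat 0 0 (vnil Nat))))
type:
  Vec Nat 2 -> Vec Nat 4


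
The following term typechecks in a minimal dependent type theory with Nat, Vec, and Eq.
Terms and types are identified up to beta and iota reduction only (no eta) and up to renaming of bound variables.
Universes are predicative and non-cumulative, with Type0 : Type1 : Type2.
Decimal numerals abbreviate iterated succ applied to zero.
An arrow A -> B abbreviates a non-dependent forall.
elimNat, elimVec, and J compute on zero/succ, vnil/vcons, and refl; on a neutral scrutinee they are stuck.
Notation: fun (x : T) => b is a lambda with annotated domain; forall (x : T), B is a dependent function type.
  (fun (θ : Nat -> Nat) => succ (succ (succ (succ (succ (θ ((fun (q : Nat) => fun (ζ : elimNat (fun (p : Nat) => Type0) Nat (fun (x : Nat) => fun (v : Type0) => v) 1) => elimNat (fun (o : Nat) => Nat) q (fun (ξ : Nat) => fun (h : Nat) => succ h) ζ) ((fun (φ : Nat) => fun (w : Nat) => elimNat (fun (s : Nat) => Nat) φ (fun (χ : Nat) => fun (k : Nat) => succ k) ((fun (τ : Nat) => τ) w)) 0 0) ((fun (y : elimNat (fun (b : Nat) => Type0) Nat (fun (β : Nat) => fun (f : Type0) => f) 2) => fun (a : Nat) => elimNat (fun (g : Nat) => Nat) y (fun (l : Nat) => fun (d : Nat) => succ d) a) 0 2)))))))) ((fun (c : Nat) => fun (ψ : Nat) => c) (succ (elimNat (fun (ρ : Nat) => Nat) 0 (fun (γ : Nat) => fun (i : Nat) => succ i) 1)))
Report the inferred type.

inferred type:
  Nat


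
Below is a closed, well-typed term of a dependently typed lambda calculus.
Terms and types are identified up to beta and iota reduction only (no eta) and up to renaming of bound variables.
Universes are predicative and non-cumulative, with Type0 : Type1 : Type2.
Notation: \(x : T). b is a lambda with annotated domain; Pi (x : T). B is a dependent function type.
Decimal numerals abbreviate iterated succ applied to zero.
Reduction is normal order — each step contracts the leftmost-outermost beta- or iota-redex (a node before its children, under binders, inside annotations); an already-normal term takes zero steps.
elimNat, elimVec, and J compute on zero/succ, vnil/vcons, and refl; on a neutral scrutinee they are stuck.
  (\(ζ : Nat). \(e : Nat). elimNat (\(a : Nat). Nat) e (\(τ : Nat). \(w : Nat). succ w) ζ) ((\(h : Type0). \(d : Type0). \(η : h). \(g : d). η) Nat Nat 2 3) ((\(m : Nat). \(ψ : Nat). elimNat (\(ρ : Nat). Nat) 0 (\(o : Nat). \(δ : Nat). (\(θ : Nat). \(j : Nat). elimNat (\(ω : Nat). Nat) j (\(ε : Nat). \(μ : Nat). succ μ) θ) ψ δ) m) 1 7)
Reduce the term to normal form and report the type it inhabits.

resulting normal form:
  9
the term's type:
  Nat


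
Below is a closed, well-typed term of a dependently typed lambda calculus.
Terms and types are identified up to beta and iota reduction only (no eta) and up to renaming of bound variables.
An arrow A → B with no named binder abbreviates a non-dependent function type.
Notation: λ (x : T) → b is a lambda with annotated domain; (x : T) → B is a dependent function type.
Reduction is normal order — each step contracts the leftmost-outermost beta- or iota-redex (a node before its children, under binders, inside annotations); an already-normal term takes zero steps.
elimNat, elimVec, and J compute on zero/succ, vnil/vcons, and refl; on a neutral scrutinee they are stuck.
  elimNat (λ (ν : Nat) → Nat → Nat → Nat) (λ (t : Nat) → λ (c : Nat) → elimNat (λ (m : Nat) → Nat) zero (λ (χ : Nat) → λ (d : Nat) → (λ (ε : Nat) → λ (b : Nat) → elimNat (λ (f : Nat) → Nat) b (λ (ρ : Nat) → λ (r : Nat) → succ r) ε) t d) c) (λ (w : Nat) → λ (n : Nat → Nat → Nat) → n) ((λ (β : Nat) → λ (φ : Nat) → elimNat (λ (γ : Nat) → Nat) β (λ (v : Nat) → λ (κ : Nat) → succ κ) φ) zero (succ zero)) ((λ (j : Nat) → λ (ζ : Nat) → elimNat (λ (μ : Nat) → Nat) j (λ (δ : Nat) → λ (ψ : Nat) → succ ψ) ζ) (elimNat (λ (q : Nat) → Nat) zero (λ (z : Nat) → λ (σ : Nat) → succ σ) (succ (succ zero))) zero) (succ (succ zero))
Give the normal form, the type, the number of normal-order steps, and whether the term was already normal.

reduced normal form:
  succ (succ (succ (succ zero)))
type:
  Nat
normal-order step count: 55
already normal: no
first contracted redex: a beta-redex


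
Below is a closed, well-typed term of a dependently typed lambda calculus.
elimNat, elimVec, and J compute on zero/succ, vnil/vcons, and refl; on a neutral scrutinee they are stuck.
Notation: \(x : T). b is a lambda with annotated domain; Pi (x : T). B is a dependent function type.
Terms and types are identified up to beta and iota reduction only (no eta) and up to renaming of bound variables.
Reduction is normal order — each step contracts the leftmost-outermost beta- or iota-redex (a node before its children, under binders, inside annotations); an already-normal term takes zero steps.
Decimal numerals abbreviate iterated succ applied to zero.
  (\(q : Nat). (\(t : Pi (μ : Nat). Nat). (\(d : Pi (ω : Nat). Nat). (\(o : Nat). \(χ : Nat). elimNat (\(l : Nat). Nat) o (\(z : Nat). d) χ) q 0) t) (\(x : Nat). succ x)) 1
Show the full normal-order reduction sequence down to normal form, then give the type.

normal-order reduction:
  (\(q : Nat). (\(t : Pi (μ : Nat). Nat). (\(d : Pi (ω : Nat). Nat). (\(o : Nat). \(χ : Nat). elimNat (\(l : Nat). Nat) o (\(z : Nat). d) χ) q 0) t) (\(x : Nat). succ x)) 1
  ~> (\(q : Pi (t : Nat). Nat). (\(μ : Pi (d : Nat). Nat). (\(ω : Nat). \(o : Nat). elimNat (\(χ : Nat). Nat) ω (\(l : Nat). μ) o) 1 0) q) (\(z : Nat). succ z)
  ~> (\(q : Pi (t : Nat). Nat). (\(μ : Nat). \(d : Nat). elimNat (\(ω : Nat). Nat) μ (\(o : Nat). q) d) 1 0) (\(χ : Nat). succ χ)
  ~> (\(q : Nat). \(t : Nat). elimNat (\(μ : Nat). Nat) q (\(d : Nat). \(ω : Nat). succ ω) t) 1 0
  ~> (\(q : Nat). elimNat (\(t : Nat). Nat) 1 (\(μ : Nat). \(d : Nat). succ d) q) 0
  ~> elimNat (\(q : Nat). Nat) 1 (\(t : Nat). \(μ : Nat). succ μ) 0
  ~> 1
the term's type:
  Nat


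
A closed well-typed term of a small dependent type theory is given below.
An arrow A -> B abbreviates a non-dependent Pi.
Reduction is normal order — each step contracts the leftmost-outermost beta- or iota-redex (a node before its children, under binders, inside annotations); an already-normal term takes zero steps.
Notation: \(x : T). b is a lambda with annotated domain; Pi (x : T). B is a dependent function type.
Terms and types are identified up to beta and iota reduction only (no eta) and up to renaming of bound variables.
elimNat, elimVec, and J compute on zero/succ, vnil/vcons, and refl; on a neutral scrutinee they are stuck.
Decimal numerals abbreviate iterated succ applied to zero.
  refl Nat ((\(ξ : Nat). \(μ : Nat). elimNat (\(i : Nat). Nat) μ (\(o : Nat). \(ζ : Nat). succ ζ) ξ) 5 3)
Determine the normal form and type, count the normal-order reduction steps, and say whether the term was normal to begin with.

reduced normal form:
  refl Nat 8
the term's type:
  Eq Nat 8 8
normal-order step count: 18
term was already normal: no
first redex: a beta-redex


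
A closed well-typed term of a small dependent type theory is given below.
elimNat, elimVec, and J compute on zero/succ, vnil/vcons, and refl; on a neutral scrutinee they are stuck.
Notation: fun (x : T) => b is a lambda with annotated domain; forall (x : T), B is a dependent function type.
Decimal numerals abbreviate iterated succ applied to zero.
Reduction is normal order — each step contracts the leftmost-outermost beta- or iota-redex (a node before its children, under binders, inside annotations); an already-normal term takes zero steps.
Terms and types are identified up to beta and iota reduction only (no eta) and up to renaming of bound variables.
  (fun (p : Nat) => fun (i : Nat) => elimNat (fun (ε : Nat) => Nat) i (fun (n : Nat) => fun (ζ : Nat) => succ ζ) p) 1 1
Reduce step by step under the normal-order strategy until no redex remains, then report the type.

normal-order reduction:
  (fun (p : Nat) => fun (i : Nat) => elimNat (fun (ε : Nat) => Nat) i (fun (n : Nat) => fun (ζ : Nat) => succ ζ) p) 1 1
  ~> (fun (p : Nat) => elimNat (fun (i : Nat) => Nat) p (fun (ε : Nat) => fun (n : Nat) => succ n) 1) 1
  ~> elimNat (fun (p : Nat) => Nat) 1 (fun (i : Nat) => fun (ε : Nat) => succ ε) 1
  ~> (fun (p : Nat) => fun (i : Nat) => succ i) 0 (elimNat (fun (ε : Nat) => Nat) 1 (fun (n : Nat) => fun (ζ : Nat) => succ ζ) 0)
  ~> (fun (p : Nat) => succ p) (elimNat (fun (i : Nat) => Nat) 1 (fun (ε : Nat) => fun (n : Nat) => succ n) 0)
  ~> succ (elimNat (fun (p : Nat) => Nat) 1 (fun (i : Nat) => fun (ε : Nat) => succ ε) 0)
  ~> 2
inferred type:
  Nat


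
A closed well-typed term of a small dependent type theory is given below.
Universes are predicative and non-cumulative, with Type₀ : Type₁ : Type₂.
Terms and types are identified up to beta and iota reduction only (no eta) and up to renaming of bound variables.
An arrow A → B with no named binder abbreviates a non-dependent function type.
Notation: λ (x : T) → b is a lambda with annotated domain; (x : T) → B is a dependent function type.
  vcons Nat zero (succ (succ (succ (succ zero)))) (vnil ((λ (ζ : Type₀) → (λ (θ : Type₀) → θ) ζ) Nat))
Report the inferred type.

type:
  Vec Nat (succ zero)


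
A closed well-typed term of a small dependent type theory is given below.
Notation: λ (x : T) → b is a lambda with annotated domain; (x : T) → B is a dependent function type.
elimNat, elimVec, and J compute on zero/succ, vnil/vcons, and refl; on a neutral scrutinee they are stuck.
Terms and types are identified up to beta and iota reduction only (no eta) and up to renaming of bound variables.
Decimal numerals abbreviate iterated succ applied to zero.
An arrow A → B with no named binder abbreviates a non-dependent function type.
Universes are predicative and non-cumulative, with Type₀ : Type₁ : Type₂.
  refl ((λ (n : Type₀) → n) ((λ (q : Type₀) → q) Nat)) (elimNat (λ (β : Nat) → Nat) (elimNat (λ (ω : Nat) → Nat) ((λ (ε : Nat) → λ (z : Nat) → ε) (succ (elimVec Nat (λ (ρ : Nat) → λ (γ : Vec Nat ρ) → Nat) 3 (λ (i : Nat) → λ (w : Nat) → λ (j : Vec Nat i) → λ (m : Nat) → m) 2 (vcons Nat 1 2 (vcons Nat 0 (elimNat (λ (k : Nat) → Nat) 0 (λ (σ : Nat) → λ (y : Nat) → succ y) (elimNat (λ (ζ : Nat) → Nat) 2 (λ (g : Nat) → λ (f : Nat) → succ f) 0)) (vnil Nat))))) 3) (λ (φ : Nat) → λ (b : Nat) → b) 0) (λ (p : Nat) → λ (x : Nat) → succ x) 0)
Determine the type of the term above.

the term's type:
  Eq Nat 4 4


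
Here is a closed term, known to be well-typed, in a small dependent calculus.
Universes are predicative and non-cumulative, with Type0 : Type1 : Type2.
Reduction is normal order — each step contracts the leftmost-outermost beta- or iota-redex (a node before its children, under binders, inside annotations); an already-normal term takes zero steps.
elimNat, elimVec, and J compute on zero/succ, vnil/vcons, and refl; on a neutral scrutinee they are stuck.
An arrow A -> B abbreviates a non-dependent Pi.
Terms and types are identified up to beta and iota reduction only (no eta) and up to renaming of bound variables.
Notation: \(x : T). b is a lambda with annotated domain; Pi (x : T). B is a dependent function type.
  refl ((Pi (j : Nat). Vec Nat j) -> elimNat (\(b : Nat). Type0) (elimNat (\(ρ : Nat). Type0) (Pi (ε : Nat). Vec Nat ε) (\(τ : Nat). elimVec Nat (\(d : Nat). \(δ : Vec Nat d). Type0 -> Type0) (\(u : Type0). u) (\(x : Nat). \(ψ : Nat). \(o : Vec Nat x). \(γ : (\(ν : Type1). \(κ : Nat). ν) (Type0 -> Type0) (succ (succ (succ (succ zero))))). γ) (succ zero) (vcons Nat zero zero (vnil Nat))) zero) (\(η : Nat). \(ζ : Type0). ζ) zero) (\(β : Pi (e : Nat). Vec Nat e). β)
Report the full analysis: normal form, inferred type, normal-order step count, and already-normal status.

normal form:
  refl ((Pi (j : Nat). Vec Nat j) -> Pi (b : Nat). Vec Nat b) (\(ρ : Pi (ε : Nat). Vec Nat ε). ρ)
inferred type:
  Eq ((Pi (j : Nat). Vec Nat j) -> Pi (b : Nat). Vec Nat b) (\(ρ : Pi (ε : Nat). Vec Nat ε). ρ) (\(τ : Pi (d : Nat). Vec Nat d). τ)
reduction steps (normal order): 2
started in normal form: no
first redex: an elimNat iota-redex
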